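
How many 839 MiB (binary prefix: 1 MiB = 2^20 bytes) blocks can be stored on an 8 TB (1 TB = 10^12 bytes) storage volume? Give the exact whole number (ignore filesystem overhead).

9,093

Capacity: 8 TB = 8,000,000,000,000 bytes
Per item: 839 MiB = 879,755,264 bytes
⌊8,000,000,000,000 / 879,755,264⌋ = 9,093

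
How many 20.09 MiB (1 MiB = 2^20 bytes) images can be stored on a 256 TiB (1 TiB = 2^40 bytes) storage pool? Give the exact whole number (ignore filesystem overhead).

Capacity: 256 TiB = 281,474,976,710,656 bytes
Per item: 20.09 MiB = 21,065,891.84 bytes
⌊281,474,976,710,656 / 21,065,891.84⌋ = 13,361,645

13,361,645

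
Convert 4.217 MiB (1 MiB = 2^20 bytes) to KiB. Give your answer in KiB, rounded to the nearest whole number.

4.217 MiB = 4.217 × 2^20 bytes = 4,421,844.992 bytes
1 KiB = 2^10 bytes = 1,024 bytes
4,421,844.992 / 1,024 = 4,318 KiB

4,318 KiB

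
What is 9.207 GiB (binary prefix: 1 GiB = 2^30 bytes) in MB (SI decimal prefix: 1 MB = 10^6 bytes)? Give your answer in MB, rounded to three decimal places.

9.207 GiB × 1,073,741,824 bytes/GiB = 9,885,940,973.568 bytes
1 MB = 10^6 bytes = 1,000,000 bytes
9,885,940,973.568 / 1,000,000 = 9,885.941 MB

9,885.941 MB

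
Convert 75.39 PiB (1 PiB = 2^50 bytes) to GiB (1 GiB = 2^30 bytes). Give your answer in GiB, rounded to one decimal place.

79,052,144.6 GiB

75.39 PiB = 75.39 × 2^50 bytes = 84,881,593,976,865,423.36 bytes
1 GiB = 2^30 bytes = 1,073,741,824 bytes
84,881,593,976,865,423.36 / 1,073,741,824 = 79,052,144.6 GiB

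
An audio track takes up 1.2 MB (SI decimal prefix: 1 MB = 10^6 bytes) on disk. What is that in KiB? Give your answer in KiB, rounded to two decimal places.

1,171.88 KiB

1.2 MB = 1.2 × 10^6 bytes = 1,200,000 bytes
1 KiB = 2^10 bytes = 1,024 bytes
1,200,000 / 1,024 = 1,171.88 KiB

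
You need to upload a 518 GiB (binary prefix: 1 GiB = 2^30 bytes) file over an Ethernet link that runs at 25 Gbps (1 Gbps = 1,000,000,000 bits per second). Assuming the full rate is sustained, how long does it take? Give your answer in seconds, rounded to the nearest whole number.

518 GiB = 556,198,264,832 bytes = 4,449,586,118,656 bits
25 Gbps = 25,000,000,000 bits/s
time = 4,449,586,118,656 / 25,000,000,000 = 178 s

178 seconds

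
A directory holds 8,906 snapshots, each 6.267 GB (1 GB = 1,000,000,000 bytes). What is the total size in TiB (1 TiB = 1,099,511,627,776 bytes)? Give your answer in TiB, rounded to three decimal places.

Total = 8,906 × 6.267 GB = 55813.902 GB
= 55813.902 × 1,000,000,000 bytes = 55,813,902,000,000 bytes
1 TiB = 1,099,511,627,776 bytes
55,813,902,000,000 / 1,099,511,627,776 = 50.762 TiB

50.762 TiB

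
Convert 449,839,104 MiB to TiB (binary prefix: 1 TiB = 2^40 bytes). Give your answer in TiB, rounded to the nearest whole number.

429 TiB

449,839,104 MiB = 449,839,104 × 2^20 bytes = 471,690,488,315,904 bytes
1 TiB = 1,099,511,627,776 bytes
471,690,488,315,904 / 1,099,511,627,776 = 429 TiB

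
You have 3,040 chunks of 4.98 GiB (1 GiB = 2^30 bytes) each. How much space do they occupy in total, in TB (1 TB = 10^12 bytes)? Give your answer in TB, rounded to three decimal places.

Total = 3,040 × 4.98 GiB = 15139.2 GiB
= 15139.2 × 1,073,741,824 bytes = 16,255,592,221,900.8 bytes
1 TB = 1,000,000,000,000 bytes
16,255,592,221,900.8 / 1,000,000,000,000 = 16.256 TB

16.256 TB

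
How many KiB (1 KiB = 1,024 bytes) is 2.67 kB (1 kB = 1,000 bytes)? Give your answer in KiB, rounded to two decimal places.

2.61 KiB

2.67 kB = 2.67 × 10^3 bytes = 2,670 bytes
1 KiB = 1,024 bytes
2,670 / 1,024 = 2.61 KiB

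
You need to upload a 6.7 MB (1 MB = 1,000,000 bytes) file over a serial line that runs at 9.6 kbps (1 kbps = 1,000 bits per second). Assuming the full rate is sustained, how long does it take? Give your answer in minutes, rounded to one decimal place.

93.1 minutes

6.7 MB = 6,700,000 bytes = 53,600,000 bits
9.6 kbps = 9,600 bits/s
time = 53,600,000 / 9,600 = 5,583.33 s
5,583.33 s / 60 = 93.1 minutes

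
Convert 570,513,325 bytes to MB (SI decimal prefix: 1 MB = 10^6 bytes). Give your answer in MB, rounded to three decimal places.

570.513 MB

570,513,325 bytes given.
1 MB = 1,000,000 bytes
570,513,325 / 1,000,000 = 570.513 MB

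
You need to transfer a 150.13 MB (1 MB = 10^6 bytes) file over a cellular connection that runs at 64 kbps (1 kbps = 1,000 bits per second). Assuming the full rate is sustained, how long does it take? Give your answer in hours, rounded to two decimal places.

5.21 hours

150.13 MB = 150,130,000 bytes = 1,201,040,000 bits
64 kbps = 64,000 bits/s
time = 1,201,040,000 / 64,000 = 18,766.2500 s
18,766.2500 s / 3600 = 5.21 hours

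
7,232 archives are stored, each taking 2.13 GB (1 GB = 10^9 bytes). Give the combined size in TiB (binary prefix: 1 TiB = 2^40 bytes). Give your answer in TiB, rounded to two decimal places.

14.01 TiB

Total = 7,232 × 2.13 GB = 15404.16 GB
= 15404.16 × 1,000,000,000 bytes = 15,404,160,000,000 bytes
1 TiB = 1,099,511,627,776 bytes
15,404,160,000,000 / 1,099,511,627,776 = 14.01 TiB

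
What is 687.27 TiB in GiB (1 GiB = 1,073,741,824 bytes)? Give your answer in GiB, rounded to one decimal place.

703,764.5 GiB

687.27 TiB × 1,099,511,627,776 bytes/TiB = 755,661,356,421,611.52 bytes
1 GiB = 2^30 bytes = 1,073,741,824 bytes
755,661,356,421,611.52 / 1,073,741,824 = 703,764.5 GiB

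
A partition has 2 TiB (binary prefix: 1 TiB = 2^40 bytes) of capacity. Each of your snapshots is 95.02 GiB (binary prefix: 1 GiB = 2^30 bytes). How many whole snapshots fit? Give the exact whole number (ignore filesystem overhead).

Capacity: 2 TiB = 2,199,023,255,552 bytes
Per item: 95.02 GiB = 102,026,948,116.48 bytes
⌊2,199,023,255,552 / 102,026,948,116.48⌋ = 21

21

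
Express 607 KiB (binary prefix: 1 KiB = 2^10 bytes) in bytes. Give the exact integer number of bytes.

607 × 1,024 = 621,568 bytes  (1 KiB = 2^10 bytes)

621,568 bytes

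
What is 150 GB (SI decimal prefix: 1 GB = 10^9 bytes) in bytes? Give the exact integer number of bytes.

150 × 1,000,000,000 = 150,000,000,000 bytes  (1 GB = 10^9 bytes)

150,000,000,000 bytes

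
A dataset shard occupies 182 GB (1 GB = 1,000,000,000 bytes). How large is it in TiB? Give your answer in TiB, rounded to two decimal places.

182 GB = 182 × 10^9 bytes = 182,000,000,000 bytes
1 TiB = 1,099,511,627,776 bytes
182,000,000,000 / 1,099,511,627,776 = 0.17 TiB

0.17 TiB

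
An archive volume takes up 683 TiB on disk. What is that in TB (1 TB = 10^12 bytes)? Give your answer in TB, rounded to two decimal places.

750.97 TB

683 TiB = 683 × 2^40 bytes = 750,966,441,771,008 bytes
1 TB = 10^12 bytes = 1,000,000,000,000 bytes
750,966,441,771,008 / 1,000,000,000,000 = 750.97 TB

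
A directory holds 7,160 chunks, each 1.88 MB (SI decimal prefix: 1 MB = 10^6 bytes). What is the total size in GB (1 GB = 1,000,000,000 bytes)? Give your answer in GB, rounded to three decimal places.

Total = 7,160 × 1.88 MB = 13460.8 MB
= 13460.8 × 1,000,000 bytes = 13,460,800,000 bytes
1 GB = 1,000,000,000 bytes
13,460,800,000 / 1,000,000,000 = 13.461 GB

13.461 GB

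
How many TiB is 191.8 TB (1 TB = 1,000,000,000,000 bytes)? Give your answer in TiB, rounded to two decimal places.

191.8 TB × 1,000,000,000,000 bytes/TB = 191,800,000,000,000 bytes
1 TiB = 2^40 bytes = 1,099,511,627,776 bytes
191,800,000,000,000 / 1,099,511,627,776 = 174.44 TiB

174.44 TiB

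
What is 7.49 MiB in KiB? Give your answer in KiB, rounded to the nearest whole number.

7.49 MiB × 1,048,576 bytes/MiB = 7,853,834.24 bytes
1 KiB = 2^10 bytes = 1,024 bytes
7,853,834.24 / 1,024 = 7,670 KiB

7,670 KiB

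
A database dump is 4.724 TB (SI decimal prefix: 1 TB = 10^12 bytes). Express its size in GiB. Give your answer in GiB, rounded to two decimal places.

4.724 TB = 4.724 × 10^12 bytes = 4,724,000,000,000 bytes
1 GiB = 2^30 bytes = 1,073,741,824 bytes
4,724,000,000,000 / 1,073,741,824 = 4,399.57 GiB

4,399.57 GiB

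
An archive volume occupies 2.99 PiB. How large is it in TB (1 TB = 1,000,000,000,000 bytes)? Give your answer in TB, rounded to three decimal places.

3,366.441 TB

2.99 PiB = 2.99 × 2^50 bytes = 3,366,440,721,459,445.76 bytes
1 TB = 1,000,000,000,000 bytes
3,366,440,721,459,445.76 / 1,000,000,000,000 = 3,366.441 TB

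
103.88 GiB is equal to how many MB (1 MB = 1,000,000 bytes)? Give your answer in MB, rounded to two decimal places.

111,540.30 MB

103.88 GiB × 1,073,741,824 bytes/GiB = 111,540,300,677.12 bytes
1 MB = 1,000,000 bytes
111,540,300,677.12 / 1,000,000 = 111,540.30 MB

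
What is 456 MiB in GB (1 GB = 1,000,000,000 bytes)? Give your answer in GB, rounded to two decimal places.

456 MiB = 456 × 2^20 bytes = 478,150,656 bytes
1 GB = 1,000,000,000 bytes
478,150,656 / 1,000,000,000 = 0.48 GB

0.48 GB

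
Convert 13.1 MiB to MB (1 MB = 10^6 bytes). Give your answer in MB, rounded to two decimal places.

13.74 MB

13.1 MiB = 13.1 × 2^20 bytes = 13,736,345.6 bytes
1 MB = 10^6 bytes = 1,000,000 bytes
13,736,345.6 / 1,000,000 = 13.74 MB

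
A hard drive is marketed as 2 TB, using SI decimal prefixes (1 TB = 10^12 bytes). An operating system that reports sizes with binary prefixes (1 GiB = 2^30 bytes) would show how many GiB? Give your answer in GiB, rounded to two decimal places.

2 TB = 2 × 10^12 bytes = 2,000,000,000,000 bytes
1 GiB = 1,073,741,824 bytes
2,000,000,000,000 / 1,073,741,824 = 1,862.65 GiB

1,862.65 GiB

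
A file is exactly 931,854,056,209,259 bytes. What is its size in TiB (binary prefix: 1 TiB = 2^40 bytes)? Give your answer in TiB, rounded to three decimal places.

847.516 TiB

931,854,056,209,259 bytes given.
1 TiB = 2^40 bytes = 1,099,511,627,776 bytes
931,854,056,209,259 / 1,099,511,627,776 = 847.516 TiB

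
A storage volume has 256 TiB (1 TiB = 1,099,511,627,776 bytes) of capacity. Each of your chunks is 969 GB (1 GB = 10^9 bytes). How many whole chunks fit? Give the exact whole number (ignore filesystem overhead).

290

Capacity: 256 TiB = 281,474,976,710,656 bytes
Per item: 969 GB = 969,000,000,000 bytes
⌊281,474,976,710,656 / 969,000,000,000⌋ = 290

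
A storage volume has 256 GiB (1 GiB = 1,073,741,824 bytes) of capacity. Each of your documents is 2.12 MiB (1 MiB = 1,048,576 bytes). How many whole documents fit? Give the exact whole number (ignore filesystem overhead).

123,652

Capacity: 256 GiB = 274,877,906,944 bytes
Per item: 2.12 MiB = 2,222,981.12 bytes
⌊274,877,906,944 / 2,222,981.12⌋ = 123,652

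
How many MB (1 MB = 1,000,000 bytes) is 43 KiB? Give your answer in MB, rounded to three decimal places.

0.044 MB

43 KiB × 1,024 bytes/KiB = 44,032 bytes
1 MB = 1,000,000 bytes
44,032 / 1,000,000 = 0.044 MB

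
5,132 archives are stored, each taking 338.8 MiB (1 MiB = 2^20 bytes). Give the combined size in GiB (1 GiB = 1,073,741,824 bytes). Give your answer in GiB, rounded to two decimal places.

1,697.97 GiB

Total = 5,132 × 338.8 MiB = 1738721.6 MiB
= 1738721.6 × 1,048,576 bytes = 1,823,181,740,441.6 bytes
1 GiB = 1,073,741,824 bytes
1,823,181,740,441.6 / 1,073,741,824 = 1,697.97 GiB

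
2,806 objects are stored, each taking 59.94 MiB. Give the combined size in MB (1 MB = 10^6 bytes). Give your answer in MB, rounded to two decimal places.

Total = 2,806 × 59.94 MiB = 168191.64 MiB
= 168191.64 × 1,048,576 bytes = 176,361,717,104.64 bytes
1 MB = 1,000,000 bytes
176,361,717,104.64 / 1,000,000 = 176,361.72 MB

176,361.72 MB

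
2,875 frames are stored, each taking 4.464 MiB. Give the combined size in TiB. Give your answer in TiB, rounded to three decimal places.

Total = 2,875 × 4.464 MiB = 12,834 MiB
= 12,834 × 1,048,576 bytes = 13,457,424,384 bytes
1 TiB = 1,099,511,627,776 bytes
13,457,424,384 / 1,099,511,627,776 = 0.012 TiB

0.012 TiB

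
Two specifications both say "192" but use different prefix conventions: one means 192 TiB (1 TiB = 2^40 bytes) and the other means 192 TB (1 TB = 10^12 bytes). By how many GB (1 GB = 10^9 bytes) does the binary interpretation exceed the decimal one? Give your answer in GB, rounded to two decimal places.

192 TiB = 192 × 1,099,511,627,776 = 211,106,232,532,992 bytes
192 TB = 192 × 1,000,000,000,000 = 192,000,000,000,000 bytes
difference = 19,106,232,532,992 bytes
19,106,232,532,992 / 1,000,000,000 = 19,106.23 GB

19,106.23 GB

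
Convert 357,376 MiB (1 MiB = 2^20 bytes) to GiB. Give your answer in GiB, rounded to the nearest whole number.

357,376 MiB × 1,048,576 bytes/MiB = 374,735,896,576 bytes
1 GiB = 1,073,741,824 bytes
374,735,896,576 / 1,073,741,824 = 349 GiB

349 GiB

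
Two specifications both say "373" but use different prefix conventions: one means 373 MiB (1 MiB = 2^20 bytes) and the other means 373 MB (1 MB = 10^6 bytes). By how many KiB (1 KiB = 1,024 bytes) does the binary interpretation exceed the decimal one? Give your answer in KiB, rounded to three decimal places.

17,694.188 KiB

373 MiB = 373 × 1,048,576 = 391,118,848 bytes
373 MB = 373 × 1,000,000 = 373,000,000 bytes
difference = 18,118,848 bytes
18,118,848 / 1,024 = 17,694.188 KiB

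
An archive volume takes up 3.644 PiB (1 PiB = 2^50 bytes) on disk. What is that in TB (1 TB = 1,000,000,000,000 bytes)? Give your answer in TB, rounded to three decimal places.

3.644 PiB × 1,125,899,906,842,624 bytes/PiB = 4,102,779,260,534,521.856 bytes
1 TB = 10^12 bytes = 1,000,000,000,000 bytes
4,102,779,260,534,521.856 / 1,000,000,000,000 = 4,102.779 TB

4,102.779 TB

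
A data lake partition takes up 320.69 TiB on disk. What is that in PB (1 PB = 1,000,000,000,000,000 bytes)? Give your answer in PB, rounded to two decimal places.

0.35 PB

320.69 TiB × 1,099,511,627,776 bytes/TiB = 352,602,383,911,485.44 bytes
1 PB = 1,000,000,000,000,000 bytes
352,602,383,911,485.44 / 1,000,000,000,000,000 = 0.35 PB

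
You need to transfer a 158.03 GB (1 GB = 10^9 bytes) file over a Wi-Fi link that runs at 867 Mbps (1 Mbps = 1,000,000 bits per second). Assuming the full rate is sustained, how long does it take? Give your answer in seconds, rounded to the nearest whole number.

158.03 GB = 158,030,000,000 bytes = 1,264,240,000,000 bits
867 Mbps = 867,000,000 bits/s
time = 1,264,240,000,000 / 867,000,000 = 1,458 s

1,458 seconds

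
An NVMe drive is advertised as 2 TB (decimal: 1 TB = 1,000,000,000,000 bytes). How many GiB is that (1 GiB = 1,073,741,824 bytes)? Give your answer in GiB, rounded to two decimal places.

2 TB × 1,000,000,000,000 bytes/TB = 2,000,000,000,000 bytes
1 GiB = 2^30 bytes = 1,073,741,824 bytes
2,000,000,000,000 / 1,073,741,824 = 1,862.65 GiB

1,862.65 GiB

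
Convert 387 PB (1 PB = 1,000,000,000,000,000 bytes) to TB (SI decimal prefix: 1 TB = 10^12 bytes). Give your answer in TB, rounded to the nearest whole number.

387,000 TB

387 PB = 387 × 10^15 bytes = 387,000,000,000,000,000 bytes
1 TB = 10^12 bytes = 1,000,000,000,000 bytes
387,000,000,000,000,000 / 1,000,000,000,000 = 387,000 TB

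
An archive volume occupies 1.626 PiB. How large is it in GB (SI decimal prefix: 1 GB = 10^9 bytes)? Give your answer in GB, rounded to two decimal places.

1.626 PiB × 1,125,899,906,842,624 bytes/PiB = 1,830,713,248,526,106.624 bytes
1 GB = 1,000,000,000 bytes
1,830,713,248,526,106.624 / 1,000,000,000 = 1,830,713.25 GB

1,830,713.25 GB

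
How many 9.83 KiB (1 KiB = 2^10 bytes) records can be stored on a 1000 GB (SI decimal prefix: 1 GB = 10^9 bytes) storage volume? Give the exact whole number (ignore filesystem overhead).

Capacity: 1000 GB = 1,000,000,000,000 bytes
Per item: 9.83 KiB = 10,065.92 bytes
⌊1,000,000,000,000 / 10,065.92⌋ = 99,345,116

99,345,116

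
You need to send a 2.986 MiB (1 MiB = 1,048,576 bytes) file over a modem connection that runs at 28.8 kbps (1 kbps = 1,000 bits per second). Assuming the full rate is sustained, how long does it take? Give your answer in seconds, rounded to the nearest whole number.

2.986 MiB = 3,131,047.936 bytes = 25,048,383.488 bits
28.8 kbps = 28,800 bits/s
time = 25,048,383.488 / 28,800 = 870 s

870 seconds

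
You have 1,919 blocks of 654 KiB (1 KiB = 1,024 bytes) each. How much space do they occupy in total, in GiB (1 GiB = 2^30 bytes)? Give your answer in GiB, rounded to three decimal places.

Total = 1,919 × 654 KiB = 1,255,026 KiB
= 1,255,026 × 1,024 bytes = 1,285,146,624 bytes
1 GiB = 1,073,741,824 bytes
1,285,146,624 / 1,073,741,824 = 1.197 GiB

1.197 GiB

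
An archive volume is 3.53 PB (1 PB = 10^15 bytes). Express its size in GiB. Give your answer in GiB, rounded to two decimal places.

3.53 PB = 3.53 × 10^15 bytes = 3,530,000,000,000,000 bytes
1 GiB = 2^30 bytes = 1,073,741,824 bytes
3,530,000,000,000,000 / 1,073,741,824 = 3,287,568.69 GiB

3,287,568.69 GiB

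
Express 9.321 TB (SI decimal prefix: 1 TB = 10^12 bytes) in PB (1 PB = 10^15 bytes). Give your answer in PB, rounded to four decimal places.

9.321 TB × 1,000,000,000,000 bytes/TB = 9,321,000,000,000 bytes
1 PB = 10^15 bytes = 1,000,000,000,000,000 bytes
9,321,000,000,000 / 1,000,000,000,000,000 = 0.0093 PB

0.0093 PB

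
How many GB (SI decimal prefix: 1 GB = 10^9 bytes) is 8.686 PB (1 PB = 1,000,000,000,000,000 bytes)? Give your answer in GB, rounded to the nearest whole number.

8,686,000 GB

8.686 PB = 8.686 × 10^15 bytes = 8,686,000,000,000,000 bytes
1 GB = 1,000,000,000 bytes
8,686,000,000,000,000 / 1,000,000,000 = 8,686,000 GB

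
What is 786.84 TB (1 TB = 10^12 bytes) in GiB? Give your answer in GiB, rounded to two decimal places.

732,801.85 GiB

786.84 TB = 786.84 × 10^12 bytes = 786,840,000,000,000 bytes
1 GiB = 2^30 bytes = 1,073,741,824 bytes
786,840,000,000,000 / 1,073,741,824 = 732,801.85 GiB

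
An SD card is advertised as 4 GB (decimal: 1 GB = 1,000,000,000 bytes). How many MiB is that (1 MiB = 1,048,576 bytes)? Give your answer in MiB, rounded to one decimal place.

3,814.7 MiB

4 GB = 4 × 10^9 bytes = 4,000,000,000 bytes
1 MiB = 1,048,576 bytes
4,000,000,000 / 1,048,576 = 3,814.7 MiB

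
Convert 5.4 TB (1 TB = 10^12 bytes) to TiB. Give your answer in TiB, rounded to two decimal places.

4.91 TiB

5.4 TB = 5.4 × 10^12 bytes = 5,400,000,000,000 bytes
1 TiB = 1,099,511,627,776 bytes
5,400,000,000,000 / 1,099,511,627,776 = 4.91 TiB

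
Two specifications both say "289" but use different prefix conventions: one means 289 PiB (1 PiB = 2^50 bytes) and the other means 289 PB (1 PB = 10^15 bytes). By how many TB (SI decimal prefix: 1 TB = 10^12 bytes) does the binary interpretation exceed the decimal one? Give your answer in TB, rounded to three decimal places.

289 PiB = 289 × 1,125,899,906,842,624 = 325,385,073,077,518,336 bytes
289 PB = 289 × 1,000,000,000,000,000 = 289,000,000,000,000,000 bytes
difference = 36,385,073,077,518,336 bytes
36,385,073,077,518,336 / 1,000,000,000,000 = 36,385.073 TB

36,385.073 TB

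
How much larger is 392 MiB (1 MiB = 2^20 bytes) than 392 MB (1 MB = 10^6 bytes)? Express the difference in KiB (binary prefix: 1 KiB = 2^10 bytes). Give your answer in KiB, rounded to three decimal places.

18,595.500 KiB

392 MiB = 392 × 1,048,576 = 411,041,792 bytes
392 MB = 392 × 1,000,000 = 392,000,000 bytes
difference = 19,041,792 bytes
19,041,792 / 1,024 = 18,595.500 KiB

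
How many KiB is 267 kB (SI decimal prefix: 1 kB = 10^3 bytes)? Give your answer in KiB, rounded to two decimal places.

260.74 KiB

267 kB = 267 × 10^3 bytes = 267,000 bytes
1 KiB = 2^10 bytes = 1,024 bytes
267,000 / 1,024 = 260.74 KiB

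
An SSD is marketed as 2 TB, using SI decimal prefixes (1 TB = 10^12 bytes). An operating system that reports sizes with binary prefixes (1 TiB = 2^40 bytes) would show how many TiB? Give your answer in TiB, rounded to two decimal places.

2 TB = 2 × 10^12 bytes = 2,000,000,000,000 bytes
1 TiB = 1,099,511,627,776 bytes
2,000,000,000,000 / 1,099,511,627,776 = 1.82 TiB

1.82 TiB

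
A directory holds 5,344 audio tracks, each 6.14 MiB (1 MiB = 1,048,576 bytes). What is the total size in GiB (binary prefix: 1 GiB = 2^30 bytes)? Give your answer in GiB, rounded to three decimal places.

32.043 GiB

Total = 5,344 × 6.14 MiB = 32812.16 MiB
= 32812.16 × 1,048,576 bytes = 34,406,043,484.16 bytes
1 GiB = 1,073,741,824 bytes
34,406,043,484.16 / 1,073,741,824 = 32.043 GiB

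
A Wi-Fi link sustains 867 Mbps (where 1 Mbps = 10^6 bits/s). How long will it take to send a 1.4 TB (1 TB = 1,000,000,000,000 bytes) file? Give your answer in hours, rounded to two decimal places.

3.59 hours

1.4 TB = 1,400,000,000,000 bytes = 11,200,000,000,000 bits
867 Mbps = 867,000,000 bits/s
time = 11,200,000,000,000 / 867,000,000 = 12,918.1084 s
12,918.1084 s / 3600 = 3.59 hours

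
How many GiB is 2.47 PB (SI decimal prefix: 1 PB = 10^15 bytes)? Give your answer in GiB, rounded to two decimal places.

2,300,366.76 GiB

2.47 PB = 2.47 × 10^15 bytes = 2,470,000,000,000,000 bytes
1 GiB = 1,073,741,824 bytes
2,470,000,000,000,000 / 1,073,741,824 = 2,300,366.76 GiB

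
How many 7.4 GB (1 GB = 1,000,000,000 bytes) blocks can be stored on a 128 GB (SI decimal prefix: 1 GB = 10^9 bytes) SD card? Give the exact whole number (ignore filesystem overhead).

Capacity: 128 GB = 128,000,000,000 bytes
Per item: 7.4 GB = 7,400,000,000 bytes
⌊128,000,000,000 / 7,400,000,000⌋ = 17

17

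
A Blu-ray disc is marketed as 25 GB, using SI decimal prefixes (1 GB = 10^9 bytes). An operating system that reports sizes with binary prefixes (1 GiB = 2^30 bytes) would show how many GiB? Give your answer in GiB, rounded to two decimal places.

23.28 GiB

25 GB × 1,000,000,000 bytes/GB = 25,000,000,000 bytes
1 GiB = 1,073,741,824 bytes
25,000,000,000 / 1,073,741,824 = 23.28 GiB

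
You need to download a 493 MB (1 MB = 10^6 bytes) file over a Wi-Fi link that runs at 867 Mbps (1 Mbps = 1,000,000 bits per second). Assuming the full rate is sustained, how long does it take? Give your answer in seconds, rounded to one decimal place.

493 MB = 493,000,000 bytes = 3,944,000,000 bits
867 Mbps = 867,000,000 bits/s
time = 3,944,000,000 / 867,000,000 = 4.5 s

4.5 seconds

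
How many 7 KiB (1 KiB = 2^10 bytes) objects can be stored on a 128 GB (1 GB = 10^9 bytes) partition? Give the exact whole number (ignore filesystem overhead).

Capacity: 128 GB = 128,000,000,000 bytes
Per item: 7 KiB = 7,168 bytes
⌊128,000,000,000 / 7,168⌋ = 17,857,142

17,857,142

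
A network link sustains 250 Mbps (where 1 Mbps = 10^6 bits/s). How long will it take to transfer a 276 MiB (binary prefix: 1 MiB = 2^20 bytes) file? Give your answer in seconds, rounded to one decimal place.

9.3 seconds

276 MiB = 289,406,976 bytes = 2,315,255,808 bits
250 Mbps = 250,000,000 bits/s
time = 2,315,255,808 / 250,000,000 = 9.3 s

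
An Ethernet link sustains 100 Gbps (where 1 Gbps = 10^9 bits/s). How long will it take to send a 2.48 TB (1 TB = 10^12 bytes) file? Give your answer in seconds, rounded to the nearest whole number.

2.48 TB = 2,480,000,000,000 bytes = 19,840,000,000,000 bits
100 Gbps = 100,000,000,000 bits/s
time = 19,840,000,000,000 / 100,000,000,000 = 198 s

198 seconds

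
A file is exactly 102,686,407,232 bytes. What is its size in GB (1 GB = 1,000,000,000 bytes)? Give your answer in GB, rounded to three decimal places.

102,686,407,232 bytes given.
1 GB = 10^9 bytes = 1,000,000,000 bytes
102,686,407,232 / 1,000,000,000 = 102.686 GB

102.686 GB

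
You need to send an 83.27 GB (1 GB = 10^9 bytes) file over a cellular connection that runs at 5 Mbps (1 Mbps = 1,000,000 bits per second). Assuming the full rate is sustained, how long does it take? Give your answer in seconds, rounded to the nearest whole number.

83.27 GB = 83,270,000,000 bytes = 666,160,000,000 bits
5 Mbps = 5,000,000 bits/s
time = 666,160,000,000 / 5,000,000 = 133,232 s

133,232 seconds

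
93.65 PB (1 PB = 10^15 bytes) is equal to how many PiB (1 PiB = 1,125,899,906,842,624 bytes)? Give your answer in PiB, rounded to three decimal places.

93.65 PB = 93.65 × 10^15 bytes = 93,650,000,000,000,000 bytes
1 PiB = 1,125,899,906,842,624 bytes
93,650,000,000,000,000 / 1,125,899,906,842,624 = 83.178 PiB

83.178 PiB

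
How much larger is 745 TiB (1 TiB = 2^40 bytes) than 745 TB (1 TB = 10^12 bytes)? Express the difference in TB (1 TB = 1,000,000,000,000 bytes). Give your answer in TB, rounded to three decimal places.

745 TiB = 745 × 1,099,511,627,776 = 819,136,162,693,120 bytes
745 TB = 745 × 1,000,000,000,000 = 745,000,000,000,000 bytes
difference = 74,136,162,693,120 bytes
74,136,162,693,120 / 1,000,000,000,000 = 74.136 TB

74.136 TB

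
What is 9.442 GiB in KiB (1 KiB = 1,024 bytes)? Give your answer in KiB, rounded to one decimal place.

9.442 GiB = 9.442 × 2^30 bytes = 10,138,270,302.208 bytes
1 KiB = 1,024 bytes
10,138,270,302.208 / 1,024 = 9,900,654.6 KiB

9,900,654.6 KiB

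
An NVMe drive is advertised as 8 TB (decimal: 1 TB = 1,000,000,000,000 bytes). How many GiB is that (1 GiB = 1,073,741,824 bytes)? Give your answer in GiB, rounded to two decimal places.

7,450.58 GiB

8 TB = 8 × 10^12 bytes = 8,000,000,000,000 bytes
1 GiB = 2^30 bytes = 1,073,741,824 bytes
8,000,000,000,000 / 1,073,741,824 = 7,450.58 GiB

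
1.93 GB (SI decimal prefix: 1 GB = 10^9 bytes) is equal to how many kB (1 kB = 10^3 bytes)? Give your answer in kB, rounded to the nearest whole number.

1.93 GB = 1.93 × 10^9 bytes = 1,930,000,000 bytes
1 kB = 10^3 bytes = 1,000 bytes
1,930,000,000 / 1,000 = 1,930,000 kB

1,930,000 kB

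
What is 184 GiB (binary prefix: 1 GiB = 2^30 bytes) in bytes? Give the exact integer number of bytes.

184 × 1,073,741,824 = 197,568,495,616 bytes  (1 GiB = 2^30 bytes)

197,568,495,616 bytes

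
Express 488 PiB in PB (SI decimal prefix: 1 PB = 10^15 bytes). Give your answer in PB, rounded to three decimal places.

549.439 PB

488 PiB = 488 × 2^50 bytes = 549,439,154,539,200,512 bytes
1 PB = 10^15 bytes = 1,000,000,000,000,000 bytes
549,439,154,539,200,512 / 1,000,000,000,000,000 = 549.439 PB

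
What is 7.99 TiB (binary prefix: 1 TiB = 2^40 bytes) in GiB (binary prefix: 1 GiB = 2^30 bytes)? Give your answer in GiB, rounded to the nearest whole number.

7.99 TiB × 1,099,511,627,776 bytes/TiB = 8,785,097,905,930.24 bytes
1 GiB = 1,073,741,824 bytes
8,785,097,905,930.24 / 1,073,741,824 = 8,182 GiB

8,182 GiB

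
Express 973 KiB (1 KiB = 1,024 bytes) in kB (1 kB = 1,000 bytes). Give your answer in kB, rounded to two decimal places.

996.35 kB

973 KiB × 1,024 bytes/KiB = 996,352 bytes
1 kB = 1,000 bytes
996,352 / 1,000 = 996.35 kB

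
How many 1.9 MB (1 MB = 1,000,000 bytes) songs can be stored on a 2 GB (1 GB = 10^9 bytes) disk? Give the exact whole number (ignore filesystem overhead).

Capacity: 2 GB = 2,000,000,000 bytes
Per item: 1.9 MB = 1,900,000 bytes
⌊2,000,000,000 / 1,900,000⌋ = 1,052

1,052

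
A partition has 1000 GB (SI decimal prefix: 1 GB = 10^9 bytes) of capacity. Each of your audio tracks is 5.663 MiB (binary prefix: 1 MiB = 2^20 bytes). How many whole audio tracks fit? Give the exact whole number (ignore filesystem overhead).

Capacity: 1000 GB = 1,000,000,000,000 bytes
Per item: 5.663 MiB = 5,938,085.888 bytes
⌊1,000,000,000,000 / 5,938,085.888⌋ = 168,404

168,404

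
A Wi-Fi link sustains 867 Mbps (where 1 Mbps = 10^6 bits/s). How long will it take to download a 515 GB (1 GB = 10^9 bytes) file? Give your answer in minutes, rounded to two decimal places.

79.20 minutes

515 GB = 515,000,000,000 bytes = 4,120,000,000,000 bits
867 Mbps = 867,000,000 bits/s
time = 4,120,000,000,000 / 867,000,000 = 4,752.018 s
4,752.018 s / 60 = 79.20 minutes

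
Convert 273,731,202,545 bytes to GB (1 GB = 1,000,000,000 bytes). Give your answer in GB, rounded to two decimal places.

273.73 GB

273,731,202,545 bytes given.
1 GB = 10^9 bytes = 1,000,000,000 bytes
273,731,202,545 / 1,000,000,000 = 273.73 GB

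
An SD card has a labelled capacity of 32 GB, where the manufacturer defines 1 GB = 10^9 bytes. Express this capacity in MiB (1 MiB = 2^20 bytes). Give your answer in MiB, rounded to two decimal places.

30,517.58 MiB

32 GB × 1,000,000,000 bytes/GB = 32,000,000,000 bytes
1 MiB = 1,048,576 bytes
32,000,000,000 / 1,048,576 = 30,517.58 MiB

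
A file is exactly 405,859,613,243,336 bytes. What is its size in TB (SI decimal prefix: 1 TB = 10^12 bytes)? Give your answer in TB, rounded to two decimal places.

405,859,613,243,336 bytes given.
1 TB = 10^12 bytes = 1,000,000,000,000 bytes
405,859,613,243,336 / 1,000,000,000,000 = 405.86 TB

405.86 TB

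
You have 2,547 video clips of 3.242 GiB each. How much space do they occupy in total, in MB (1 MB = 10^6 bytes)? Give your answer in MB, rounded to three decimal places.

8,866,287.820 MB

Total = 2,547 × 3.242 GiB = 8257.374 GiB
= 8257.374 × 1,073,741,824 bytes = 8,866,287,820,210.176 bytes
1 MB = 1,000,000 bytes
8,866,287,820,210.176 / 1,000,000 = 8,866,287.820 MB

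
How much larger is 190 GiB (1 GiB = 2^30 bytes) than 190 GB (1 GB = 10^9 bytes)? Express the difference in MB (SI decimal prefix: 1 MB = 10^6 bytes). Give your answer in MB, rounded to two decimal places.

14,010.95 MB

190 GiB = 190 × 1,073,741,824 = 204,010,946,560 bytes
190 GB = 190 × 1,000,000,000 = 190,000,000,000 bytes
difference = 14,010,946,560 bytes
14,010,946,560 / 1,000,000 = 14,010.95 MB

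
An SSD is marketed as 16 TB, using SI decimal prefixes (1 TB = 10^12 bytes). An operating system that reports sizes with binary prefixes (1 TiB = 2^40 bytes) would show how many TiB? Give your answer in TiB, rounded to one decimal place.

16 TB × 1,000,000,000,000 bytes/TB = 16,000,000,000,000 bytes
1 TiB = 2^40 bytes = 1,099,511,627,776 bytes
16,000,000,000,000 / 1,099,511,627,776 = 14.6 TiB

14.6 TiB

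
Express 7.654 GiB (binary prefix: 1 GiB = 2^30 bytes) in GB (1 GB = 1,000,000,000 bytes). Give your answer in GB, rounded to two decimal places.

8.22 GB

7.654 GiB = 7.654 × 2^30 bytes = 8,218,419,920.896 bytes
1 GB = 10^9 bytes = 1,000,000,000 bytes
8,218,419,920.896 / 1,000,000,000 = 8.22 GB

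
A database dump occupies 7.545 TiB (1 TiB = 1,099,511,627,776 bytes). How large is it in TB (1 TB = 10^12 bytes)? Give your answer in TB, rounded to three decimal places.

7.545 TiB = 7.545 × 2^40 bytes = 8,295,815,231,569.92 bytes
1 TB = 10^12 bytes = 1,000,000,000,000 bytes
8,295,815,231,569.92 / 1,000,000,000,000 = 8.296 TB

8.296 TB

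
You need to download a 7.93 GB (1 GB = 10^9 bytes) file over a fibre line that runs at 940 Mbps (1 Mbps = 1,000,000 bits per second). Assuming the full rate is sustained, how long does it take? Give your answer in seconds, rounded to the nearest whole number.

67 seconds

7.93 GB = 7,930,000,000 bytes = 63,440,000,000 bits
940 Mbps = 940,000,000 bits/s
time = 63,440,000,000 / 940,000,000 = 67 s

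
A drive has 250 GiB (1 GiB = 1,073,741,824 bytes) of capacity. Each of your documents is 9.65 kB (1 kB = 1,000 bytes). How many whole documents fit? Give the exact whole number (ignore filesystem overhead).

Capacity: 250 GiB = 268,435,456,000 bytes
Per item: 9.65 kB = 9,650 bytes
⌊268,435,456,000 / 9,650⌋ = 27,817,145

27,817,145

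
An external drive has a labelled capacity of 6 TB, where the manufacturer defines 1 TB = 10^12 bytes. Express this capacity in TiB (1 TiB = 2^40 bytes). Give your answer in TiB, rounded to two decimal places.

5.46 TiB

6 TB × 1,000,000,000,000 bytes/TB = 6,000,000,000,000 bytes
1 TiB = 2^40 bytes = 1,099,511,627,776 bytes
6,000,000,000,000 / 1,099,511,627,776 = 5.46 TiB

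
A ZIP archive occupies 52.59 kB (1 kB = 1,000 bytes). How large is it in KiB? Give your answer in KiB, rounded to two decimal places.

51.36 KiB

52.59 kB = 52.59 × 10^3 bytes = 52,590 bytes
1 KiB = 2^10 bytes = 1,024 bytes
52,590 / 1,024 = 51.36 KiB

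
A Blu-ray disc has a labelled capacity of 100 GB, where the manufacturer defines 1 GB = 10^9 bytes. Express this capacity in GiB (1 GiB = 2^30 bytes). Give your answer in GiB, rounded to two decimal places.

100 GB = 100 × 10^9 bytes = 100,000,000,000 bytes
1 GiB = 1,073,741,824 bytes
100,000,000,000 / 1,073,741,824 = 93.13 GiB

93.13 GiB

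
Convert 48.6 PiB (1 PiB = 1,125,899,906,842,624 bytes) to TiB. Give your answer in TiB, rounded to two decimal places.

49,766.40 TiB

48.6 PiB = 48.6 × 2^50 bytes = 54,718,735,472,551,526.4 bytes
1 TiB = 1,099,511,627,776 bytes
54,718,735,472,551,526.4 / 1,099,511,627,776 = 49,766.40 TiB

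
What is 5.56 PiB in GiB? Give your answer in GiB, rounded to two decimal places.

5.56 PiB × 1,125,899,906,842,624 bytes/PiB = 6,260,003,482,044,989.44 bytes
1 GiB = 2^30 bytes = 1,073,741,824 bytes
6,260,003,482,044,989.44 / 1,073,741,824 = 5,830,082.56 GiB

5,830,082.56 GiB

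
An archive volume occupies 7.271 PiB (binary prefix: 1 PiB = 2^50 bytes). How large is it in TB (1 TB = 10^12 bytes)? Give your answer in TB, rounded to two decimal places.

8,186.42 TB

7.271 PiB = 7.271 × 2^50 bytes = 8,186,418,222,652,719.104 bytes
1 TB = 1,000,000,000,000 bytes
8,186,418,222,652,719.104 / 1,000,000,000,000 = 8,186.42 TB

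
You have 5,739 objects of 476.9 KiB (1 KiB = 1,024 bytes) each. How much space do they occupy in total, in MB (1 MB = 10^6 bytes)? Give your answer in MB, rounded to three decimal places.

Total = 5,739 × 476.9 KiB = 2736929.1 KiB
= 2736929.1 × 1,024 bytes = 2,802,615,398.4 bytes
1 MB = 1,000,000 bytes
2,802,615,398.4 / 1,000,000 = 2,802.615 MB

2,802.615 MB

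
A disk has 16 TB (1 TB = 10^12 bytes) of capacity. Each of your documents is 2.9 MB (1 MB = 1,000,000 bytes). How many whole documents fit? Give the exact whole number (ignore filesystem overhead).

5,517,241

Capacity: 16 TB = 16,000,000,000,000 bytes
Per item: 2.9 MB = 2,900,000 bytes
⌊16,000,000,000,000 / 2,900,000⌋ = 5,517,241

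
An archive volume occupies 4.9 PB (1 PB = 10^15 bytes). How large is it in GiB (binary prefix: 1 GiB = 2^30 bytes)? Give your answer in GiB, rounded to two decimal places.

4.9 PB = 4.9 × 10^15 bytes = 4,900,000,000,000,000 bytes
1 GiB = 2^30 bytes = 1,073,741,824 bytes
4,900,000,000,000,000 / 1,073,741,824 = 4,563,480.62 GiB

4,563,480.62 GiB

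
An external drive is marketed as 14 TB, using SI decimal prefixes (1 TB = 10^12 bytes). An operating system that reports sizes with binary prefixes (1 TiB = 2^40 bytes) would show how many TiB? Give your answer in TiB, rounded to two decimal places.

12.73 TiB

14 TB = 14 × 10^12 bytes = 14,000,000,000,000 bytes
1 TiB = 1,099,511,627,776 bytes
14,000,000,000,000 / 1,099,511,627,776 = 12.73 TiB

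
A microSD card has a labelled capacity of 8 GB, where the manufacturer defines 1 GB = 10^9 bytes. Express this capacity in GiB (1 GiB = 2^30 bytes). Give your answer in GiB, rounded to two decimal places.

8 GB × 1,000,000,000 bytes/GB = 8,000,000,000 bytes
1 GiB = 1,073,741,824 bytes
8,000,000,000 / 1,073,741,824 = 7.45 GiB

7.45 GiB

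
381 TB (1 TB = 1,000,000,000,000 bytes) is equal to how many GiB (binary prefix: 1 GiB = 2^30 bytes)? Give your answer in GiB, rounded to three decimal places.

354,833.901 GiB

381 TB = 381 × 10^12 bytes = 381,000,000,000,000 bytes
1 GiB = 1,073,741,824 bytes
381,000,000,000,000 / 1,073,741,824 = 354,833.901 GiB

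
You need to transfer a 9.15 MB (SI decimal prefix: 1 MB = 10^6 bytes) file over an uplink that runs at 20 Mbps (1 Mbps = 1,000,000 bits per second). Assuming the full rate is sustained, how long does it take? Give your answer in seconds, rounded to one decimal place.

9.15 MB = 9,150,000 bytes = 73,200,000 bits
20 Mbps = 20,000,000 bits/s
time = 73,200,000 / 20,000,000 = 3.7 s

3.7 seconds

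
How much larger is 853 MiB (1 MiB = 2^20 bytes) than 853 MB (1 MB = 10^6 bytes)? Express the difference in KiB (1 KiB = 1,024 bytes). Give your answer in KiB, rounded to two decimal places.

853 MiB = 853 × 1,048,576 = 894,435,328 bytes
853 MB = 853 × 1,000,000 = 853,000,000 bytes
difference = 41,435,328 bytes
41,435,328 / 1,024 = 40,464.19 KiB

40,464.19 KiB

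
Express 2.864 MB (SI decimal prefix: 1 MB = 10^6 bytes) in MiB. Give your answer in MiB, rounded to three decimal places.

2.731 MiB

2.864 MB = 2.864 × 10^6 bytes = 2,864,000 bytes
1 MiB = 2^20 bytes = 1,048,576 bytes
2,864,000 / 1,048,576 = 2.731 MiB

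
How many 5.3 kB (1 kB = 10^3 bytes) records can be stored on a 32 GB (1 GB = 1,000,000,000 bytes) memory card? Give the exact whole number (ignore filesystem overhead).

Capacity: 32 GB = 32,000,000,000 bytes
Per item: 5.3 kB = 5,300 bytes
⌊32,000,000,000 / 5,300⌋ = 6,037,735

6,037,735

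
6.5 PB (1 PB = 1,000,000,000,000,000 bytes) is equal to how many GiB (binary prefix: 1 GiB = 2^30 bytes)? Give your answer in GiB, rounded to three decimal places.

6,053,596.735 GiB

6.5 PB × 1,000,000,000,000,000 bytes/PB = 6,500,000,000,000,000 bytes
1 GiB = 1,073,741,824 bytes
6,500,000,000,000,000 / 1,073,741,824 = 6,053,596.735 GiB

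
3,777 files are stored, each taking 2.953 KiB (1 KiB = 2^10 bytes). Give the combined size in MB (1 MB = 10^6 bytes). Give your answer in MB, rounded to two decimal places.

11.42 MB

Total = 3,777 × 2.953 KiB = 11153.481 KiB
= 11153.481 × 1,024 bytes = 11,421,164.544 bytes
1 MB = 1,000,000 bytes
11,421,164.544 / 1,000,000 = 11.42 MB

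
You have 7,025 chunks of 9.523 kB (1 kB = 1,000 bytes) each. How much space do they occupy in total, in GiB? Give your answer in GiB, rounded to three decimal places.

0.062 GiB

Total = 7,025 × 9.523 kB = 66899.075 kB
= 66899.075 × 1,000 bytes = 66,899,075 bytes
1 GiB = 1,073,741,824 bytes
66,899,075 / 1,073,741,824 = 0.062 GiB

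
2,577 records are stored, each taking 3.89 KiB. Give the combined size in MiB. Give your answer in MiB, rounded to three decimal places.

Total = 2,577 × 3.89 KiB = 10024.53 KiB
= 10024.53 × 1,024 bytes = 10,265,118.72 bytes
1 MiB = 1,048,576 bytes
10,265,118.72 / 1,048,576 = 9.790 MiB

9.790 MiB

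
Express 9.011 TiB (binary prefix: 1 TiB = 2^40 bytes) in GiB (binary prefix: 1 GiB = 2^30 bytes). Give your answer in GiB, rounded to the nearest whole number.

9,227 GiB

9.011 TiB = 9.011 × 2^40 bytes = 9,907,699,277,889.536 bytes
1 GiB = 2^30 bytes = 1,073,741,824 bytes
9,907,699,277,889.536 / 1,073,741,824 = 9,227 GiB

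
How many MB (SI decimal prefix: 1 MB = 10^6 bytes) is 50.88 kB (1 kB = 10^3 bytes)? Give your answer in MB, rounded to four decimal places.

50.88 kB = 50.88 × 10^3 bytes = 50,880 bytes
1 MB = 1,000,000 bytes
50,880 / 1,000,000 = 0.0509 MB

0.0509 MB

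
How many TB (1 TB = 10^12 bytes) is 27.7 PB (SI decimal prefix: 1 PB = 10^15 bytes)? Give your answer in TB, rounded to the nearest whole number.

27,700 TB

27.7 PB × 1,000,000,000,000,000 bytes/PB = 27,700,000,000,000,000 bytes
1 TB = 1,000,000,000,000 bytes
27,700,000,000,000,000 / 1,000,000,000,000 = 27,700 TB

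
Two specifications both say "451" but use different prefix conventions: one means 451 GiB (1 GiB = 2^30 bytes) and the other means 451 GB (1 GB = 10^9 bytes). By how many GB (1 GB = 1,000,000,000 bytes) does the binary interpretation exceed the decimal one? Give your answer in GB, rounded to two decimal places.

33.26 GB

451 GiB = 451 × 1,073,741,824 = 484,257,562,624 bytes
451 GB = 451 × 1,000,000,000 = 451,000,000,000 bytes
difference = 33,257,562,624 bytes
33,257,562,624 / 1,000,000,000 = 33.26 GB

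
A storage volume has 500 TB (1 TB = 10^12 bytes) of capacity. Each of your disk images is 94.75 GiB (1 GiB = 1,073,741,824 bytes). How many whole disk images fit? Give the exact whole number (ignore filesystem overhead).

4,914

Capacity: 500 TB = 500,000,000,000,000 bytes
Per item: 94.75 GiB = 101,737,037,824 bytes
⌊500,000,000,000,000 / 101,737,037,824⌋ = 4,914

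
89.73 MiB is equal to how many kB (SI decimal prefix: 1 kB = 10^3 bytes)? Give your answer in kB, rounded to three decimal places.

89.73 MiB × 1,048,576 bytes/MiB = 94,088,724.48 bytes
1 kB = 1,000 bytes
94,088,724.48 / 1,000 = 94,088.724 kB

94,088.724 kB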